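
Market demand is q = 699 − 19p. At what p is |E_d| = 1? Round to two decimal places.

18.39

For linear demand q = a − bp, E = −bp/(a − bp). |E| = 1 ⇒ bp = a − bp ⇒ p = a/(2b).
p = 699/(2·19) ≈ 18.39.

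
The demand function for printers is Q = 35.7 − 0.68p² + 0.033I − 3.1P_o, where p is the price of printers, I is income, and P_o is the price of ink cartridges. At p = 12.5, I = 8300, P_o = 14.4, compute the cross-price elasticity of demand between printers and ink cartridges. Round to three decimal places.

Evaluating quantity at (p, I, P_o) gives Q = 35.7 − 0.68(12.5)² + 0.033(8300) − 3.1(14.4) = 35.7 − 106.25 + 273.9 − 44.64 = 158.71.
∂Q/∂P_o = −3.1, so E_xy = -3.1·(14.4/158.71) ≈ -0.281.
E_xy < 0: the goods are complements.

-0.281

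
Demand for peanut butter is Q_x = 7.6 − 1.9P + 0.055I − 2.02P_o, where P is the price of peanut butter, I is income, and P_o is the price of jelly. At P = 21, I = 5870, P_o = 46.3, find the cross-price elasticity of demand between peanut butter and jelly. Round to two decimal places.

Substituting, Q_x = 7.6 − 1.9(21) + 0.055(5870) − 2.02(46.3) = 7.6 − 39.9 + 322.85 − 93.526 = 197.024.
∂Q_x/∂P_o = −2.02, so E_xy = -2.02·(46.3/197.024) ≈ -0.47.
E_xy < 0: the goods are complements.

-0.47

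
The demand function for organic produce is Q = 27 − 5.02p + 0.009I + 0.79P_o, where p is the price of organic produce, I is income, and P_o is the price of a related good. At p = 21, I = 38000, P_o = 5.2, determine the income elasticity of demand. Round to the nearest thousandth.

1.278

Evaluating quantity at (p, I, P_o) gives Q = 27 − 5.02(21) + 0.009(38000) + 0.79(5.2) = 27 − 105.42 + 342 + 4.108 = 267.688.
∂Q/∂I = +0.009, so E_I = 0.009·(38000/267.688) ≈ 1.278.
E_I > 1: normal good (luxury).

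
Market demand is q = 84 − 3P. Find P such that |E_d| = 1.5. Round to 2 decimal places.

16.80

Set −bP/(a − bP) = −1.5 ⇒ bP = 1.5(a − bP) ⇒ bP(1+1.5) = 1.5·a.
P = 1.5·84/(3·2.5) = 16.80.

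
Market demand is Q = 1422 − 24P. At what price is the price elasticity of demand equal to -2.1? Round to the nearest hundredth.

Set −bP/(a − bP) = −2.1 ⇒ bP = 2.1(a − bP) ⇒ bP(1+2.1) = 2.1·a.
P = 2.1·1422/(24·3.1) ≈ 40.14.

40.14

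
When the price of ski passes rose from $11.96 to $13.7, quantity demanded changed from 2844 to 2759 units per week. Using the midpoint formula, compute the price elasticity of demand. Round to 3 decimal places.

%Δq = (2759 − 2844)/[(2844 + 2759)/2] = -85/2801.5 ≈ -0.0303.
%Δp = (13.7 − 11.96)/[(11.96 + 13.7)/2] = 1.74/12.83 ≈ 0.1356.
Arc elasticity E = %Δq/%Δp ≈ -0.0303/0.1356 ≈ -0.224.
|E| < 1: demand is inelastic over this range.

-0.224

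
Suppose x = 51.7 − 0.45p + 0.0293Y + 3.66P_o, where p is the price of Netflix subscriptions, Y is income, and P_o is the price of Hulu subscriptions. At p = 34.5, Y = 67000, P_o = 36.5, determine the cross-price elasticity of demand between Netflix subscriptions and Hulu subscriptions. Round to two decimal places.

x = 51.7 − 0.45(34.5) + 0.0293(67000) + 3.66(36.5) = 51.7 − 15.525 + 1963.1 + 133.59 = 2132.865.
∂x/∂P_o = +3.66, so E_xy = 3.66·(36.5/2132.865) ≈ 0.06.
E_xy > 0: the goods are substitutes.

0.06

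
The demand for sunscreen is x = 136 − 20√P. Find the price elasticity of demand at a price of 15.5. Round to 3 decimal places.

-0.688

At P = 15.5, x = 57.2599.
dx/dP = −20/(2√P) = −20/(2·3.937).
Point elasticity E = (dx/dP)·(P/x) = -2.54 × 15.5/57.2599 ≈ -0.688.
|E| < 1, so demand is inelastic at this price.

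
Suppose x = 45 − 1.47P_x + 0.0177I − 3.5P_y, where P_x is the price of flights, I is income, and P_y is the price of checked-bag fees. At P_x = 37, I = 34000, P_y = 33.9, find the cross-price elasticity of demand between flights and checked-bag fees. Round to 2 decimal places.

-0.25

At the given point, x = 45 − 1.47(37) + 0.0177(34000) − 3.5(33.9) = 45 − 54.39 + 601.8 − 118.65 = 473.76.
∂x/∂P_y = −3.5, so E_xy = -3.5·(33.9/473.76) ≈ -0.25.
E_xy < 0: the goods are complements.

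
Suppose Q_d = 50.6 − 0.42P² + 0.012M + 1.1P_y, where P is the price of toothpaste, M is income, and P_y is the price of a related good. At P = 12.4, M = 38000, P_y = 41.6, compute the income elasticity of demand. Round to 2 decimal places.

0.93

Evaluating quantity at (P, M, P_y) gives Q_d = 50.6 − 0.42(12.4)² + 0.012(38000) + 1.1(41.6) = 50.6 − 64.5792 + 456 + 45.76 = 487.7808.
∂Q_d/∂M = +0.012, so E_I = 0.012·(38000/487.7808) ≈ 0.93.
E_I ∈ (0,1): normal good (necessity).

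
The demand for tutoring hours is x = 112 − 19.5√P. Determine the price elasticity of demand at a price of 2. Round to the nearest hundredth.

-0.16

At P = 2, x = 84.4228.
dx/dP = −19.5/(2√P) = −19.5/(2·1.4142).
Point elasticity E = (dx/dP)·(P/x) = -6.8943 × 2/84.4228 ≈ -0.16.
|E| < 1, so demand is inelastic at this price.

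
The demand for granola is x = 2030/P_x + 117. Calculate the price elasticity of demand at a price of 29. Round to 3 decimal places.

At P_x = 29, x = 187.
dx/dP_x = −2030/P_x² = −2.4138.
Point elasticity E = (dx/dP_x)·(P_x/x) = -2.4138 × 29/187 ≈ -0.374.
|E| < 1, so demand is inelastic at this price.

-0.374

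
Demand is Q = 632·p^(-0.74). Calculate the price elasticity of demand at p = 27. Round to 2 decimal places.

For a Cobb–Douglas (constant-elasticity) form Q = A·p^α·…, the elasticity with respect to p equals the exponent α at every point.
Here the exponent on p is -0.74, so the price elasticity of demand is -0.74.

-0.74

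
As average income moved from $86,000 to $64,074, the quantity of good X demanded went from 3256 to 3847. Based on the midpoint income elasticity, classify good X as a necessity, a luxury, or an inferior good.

%ΔQ = (3847 − 3256)/[(3256+3847)/2] = 591/3551.5 ≈ 0.1664.
%ΔI = (64,074 − 86,000)/[(86,000+64,074)/2] = -21926/75037 ≈ -0.2922.
E_I = %ΔQ/%ΔI ≈ -0.569.
E_I < 0: inferior good.

inferior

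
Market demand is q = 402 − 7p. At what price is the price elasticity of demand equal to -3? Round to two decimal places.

43.07

Set −bp/(a − bp) = −3 ⇒ bp = 3(a − bp) ⇒ bp(1+3) = 3·a.
p = 3·402/(7·4) ≈ 43.07.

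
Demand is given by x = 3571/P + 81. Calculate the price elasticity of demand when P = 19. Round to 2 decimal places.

-0.70

At P = 19, x = 268.9474.
dx/dP = −3571/P² = −9.892.
Point elasticity E = (dx/dP)·(P/x) = -9.892 × 19/268.9474 ≈ -0.70.
|E| < 1, so demand is inelastic at this price.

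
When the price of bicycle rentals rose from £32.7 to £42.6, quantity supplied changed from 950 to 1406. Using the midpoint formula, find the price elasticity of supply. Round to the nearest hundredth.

%Δq = (1406 − 950)/[(950 + 1406)/2] = 456/1178 ≈ 0.3871.
%ΔP = (42.6 − 32.7)/[(32.7 + 42.6)/2] = 9.9/37.65 ≈ 0.2629.
Arc elasticity E = %Δq/%ΔP ≈ 0.3871/0.2629 ≈ 1.47.
|E| > 1: supply is elastic over this range.

1.47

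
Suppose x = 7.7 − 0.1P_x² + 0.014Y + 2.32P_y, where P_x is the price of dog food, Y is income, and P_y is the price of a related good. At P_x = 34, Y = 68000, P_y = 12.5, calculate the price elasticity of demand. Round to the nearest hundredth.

First evaluate x: 7.7 − 0.1(34)² + 0.014(68000) + 2.32(12.5) = 7.7 − 115.6 + 952 + 29 = 873.1.
∂x/∂P_x = −2·0.1·P_x = -6.8, so E_p = -6.8·(34/873.1) ≈ -0.26.
|E_p| < 1: demand is inelastic.

-0.26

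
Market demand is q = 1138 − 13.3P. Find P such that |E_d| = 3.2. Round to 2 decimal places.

Set −bP/(a − bP) = −3.2 ⇒ bP = 3.2(a − bP) ⇒ bP(1+3.2) = 3.2·a.
P = 3.2·1138/(13.3·4.2) ≈ 65.19.

65.19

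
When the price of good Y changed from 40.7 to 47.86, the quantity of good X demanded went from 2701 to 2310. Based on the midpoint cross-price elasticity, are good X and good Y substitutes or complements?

%ΔQ_x = (2310 − 2701)/[(2701+2310)/2] = -391/2505.5 ≈ -0.1561.
%ΔP_y = (47.86 − 40.7)/[(40.7+47.86)/2] ≈ 0.1617.
E_xy = -0.1561/0.1617 ≈ -0.965.
E_xy < 0, so the goods are complements.

complements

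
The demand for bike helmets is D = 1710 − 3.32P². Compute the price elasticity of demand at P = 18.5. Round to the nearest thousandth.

At P = 18.5, D = 573.73.
dD/dP = −2·3.32·P = −122.84.
Point elasticity E = (dD/dP)·(P/D) = -122.84 × 18.5/573.73 ≈ -3.961.
|E| > 1, so demand is elastic at this price.

-3.961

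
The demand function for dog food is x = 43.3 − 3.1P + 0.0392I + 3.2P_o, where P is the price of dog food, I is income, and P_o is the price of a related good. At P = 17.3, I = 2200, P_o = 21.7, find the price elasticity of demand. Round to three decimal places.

Substituting, x = 43.3 − 3.1(17.3) + 0.0392(2200) + 3.2(21.7) = 43.3 − 53.63 + 86.24 + 69.44 = 145.35.
∂x/∂P = −3.1, so E_p = (−3.1)·(17.3/145.35) ≈ -0.369.
|E_p| < 1: demand is inelastic.

-0.369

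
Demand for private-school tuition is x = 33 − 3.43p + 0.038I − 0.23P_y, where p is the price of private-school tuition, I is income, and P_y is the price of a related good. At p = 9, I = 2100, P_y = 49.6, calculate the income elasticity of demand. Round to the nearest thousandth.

1.132

x = 33 − 3.43(9) + 0.038(2100) − 0.23(49.6) = 33 − 30.87 + 79.8 − 11.408 = 70.522.
∂x/∂I = +0.038, so E_I = 0.038·(2100/70.522) ≈ 1.132.
E_I > 1: normal good (luxury).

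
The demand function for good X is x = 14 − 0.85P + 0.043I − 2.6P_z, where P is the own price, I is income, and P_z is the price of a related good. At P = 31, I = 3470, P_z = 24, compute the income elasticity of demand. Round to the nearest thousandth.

2.004

x = 14 − 0.85(31) + 0.043(3470) − 2.6(24) = 14 − 26.35 + 149.21 − 62.4 = 74.46.
∂x/∂I = +0.043, so E_I = 0.043·(3470/74.46) ≈ 2.004.
E_I > 1: normal good (luxury).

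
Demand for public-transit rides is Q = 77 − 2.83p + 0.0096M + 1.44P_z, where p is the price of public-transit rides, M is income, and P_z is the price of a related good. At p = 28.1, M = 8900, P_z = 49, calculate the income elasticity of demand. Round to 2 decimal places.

Substituting, Q = 77 − 2.83(28.1) + 0.0096(8900) + 1.44(49) = 77 − 79.523 + 85.44 + 70.56 = 153.477.
∂Q/∂M = +0.0096, so E_I = 0.0096·(8900/153.477) ≈ 0.56.
E_I ∈ (0,1): normal good (necessity).

0.56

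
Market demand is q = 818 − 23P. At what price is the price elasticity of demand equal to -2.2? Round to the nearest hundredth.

Set −bP/(a − bP) = −2.2 ⇒ bP = 2.2(a − bP) ⇒ bP(1+2.2) = 2.2·a.
P = 2.2·818/(23·3.2) ≈ 24.45.

24.45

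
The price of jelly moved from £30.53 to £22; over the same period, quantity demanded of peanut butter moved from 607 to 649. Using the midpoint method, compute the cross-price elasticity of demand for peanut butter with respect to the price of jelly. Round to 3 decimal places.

-0.206

%ΔQ_x = (649 − 607)/[(607+649)/2] = 42/628 ≈ 0.0669.
%ΔP_y = (22 − 30.53)/[(30.53+22)/2] ≈ -0.3248.
E_xy = 0.0669/-0.3248 ≈ -0.206.
E_xy < 0, so peanut butter and jelly are complements.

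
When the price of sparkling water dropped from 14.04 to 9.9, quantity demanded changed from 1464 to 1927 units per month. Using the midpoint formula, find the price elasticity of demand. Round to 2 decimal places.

%Δq = (1927 − 1464)/[(1464 + 1927)/2] = 463/1695.5 ≈ 0.2731.
%Δp = (9.9 − 14.04)/[(14.04 + 9.9)/2] = -4.14/11.97 ≈ -0.3459.
Arc elasticity E = %Δq/%Δp ≈ 0.2731/-0.3459 ≈ -0.79.
|E| < 1: demand is inelastic over this range.

-0.79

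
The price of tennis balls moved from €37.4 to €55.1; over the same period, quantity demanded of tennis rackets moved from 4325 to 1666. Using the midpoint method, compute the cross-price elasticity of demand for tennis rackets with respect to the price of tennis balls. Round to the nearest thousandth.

%ΔQ_x = (1666 − 4325)/[(4325+1666)/2] = -2659/2995.5 ≈ -0.8877.
%ΔP_y = (55.1 − 37.4)/[(37.4+55.1)/2] ≈ 0.3827.
E_xy = -0.8877/0.3827 ≈ -2.319.
E_xy < 0, so tennis rackets and tennis balls are complements.

-2.319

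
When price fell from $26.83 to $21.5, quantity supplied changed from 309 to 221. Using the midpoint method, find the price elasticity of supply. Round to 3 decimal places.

1.506

%Δq = (221 − 309)/[(309 + 221)/2] = -88/265 ≈ -0.3321.
%ΔP = (21.5 − 26.83)/[(26.83 + 21.5)/2] = -5.33/24.165 ≈ -0.2206.
Arc elasticity E = %Δq/%ΔP ≈ -0.3321/-0.2206 ≈ 1.506.
|E| > 1: supply is elastic over this range.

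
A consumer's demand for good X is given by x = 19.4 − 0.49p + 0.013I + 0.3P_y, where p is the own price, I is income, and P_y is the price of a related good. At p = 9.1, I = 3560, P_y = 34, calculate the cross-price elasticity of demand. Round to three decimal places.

At the given point, x = 19.4 − 0.49(9.1) + 0.013(3560) + 0.3(34) = 19.4 − 4.459 + 46.28 + 10.2 = 71.421.
∂x/∂P_y = +0.3, so E_xy = 0.3·(34/71.421) ≈ 0.143.
E_xy > 0: the goods are substitutes.

0.143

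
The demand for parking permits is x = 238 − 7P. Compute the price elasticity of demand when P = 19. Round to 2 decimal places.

-1.27

At P = 19, x = 105.
dx/dP = −7.
Point elasticity E = (dx/dP)·(P/x) = -7 × 19/105 ≈ -1.27.
|E| > 1, so demand is elastic at this price.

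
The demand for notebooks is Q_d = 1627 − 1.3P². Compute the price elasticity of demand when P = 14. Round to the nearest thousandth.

At P = 14, Q_d = 1372.2.
dQ_d/dP = −2·1.3·P = −36.4.
Point elasticity E = (dQ_d/dP)·(P/Q_d) = -36.4 × 14/1372.2 ≈ -0.371.
|E| < 1, so demand is inelastic at this price.

-0.371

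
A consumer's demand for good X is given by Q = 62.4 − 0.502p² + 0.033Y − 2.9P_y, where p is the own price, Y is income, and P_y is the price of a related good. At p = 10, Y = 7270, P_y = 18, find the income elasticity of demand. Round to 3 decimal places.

Q = 62.4 − 0.502(10)² + 0.033(7270) − 2.9(18) = 62.4 − 50.2 + 239.91 − 52.2 = 199.91.
∂Q/∂Y = +0.033, so E_I = 0.033·(7270/199.91) ≈ 1.200.
E_I > 1: normal good (luxury).

1.200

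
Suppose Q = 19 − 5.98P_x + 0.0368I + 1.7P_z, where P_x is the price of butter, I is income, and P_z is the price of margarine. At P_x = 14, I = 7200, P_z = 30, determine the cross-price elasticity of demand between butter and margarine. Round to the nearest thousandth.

0.203

Substituting, Q = 19 − 5.98(14) + 0.0368(7200) + 1.7(30) = 19 − 83.72 + 264.96 + 51 = 251.24.
∂Q/∂P_z = +1.7, so E_xy = 1.7·(30/251.24) ≈ 0.203.
E_xy > 0: the goods are substitutes.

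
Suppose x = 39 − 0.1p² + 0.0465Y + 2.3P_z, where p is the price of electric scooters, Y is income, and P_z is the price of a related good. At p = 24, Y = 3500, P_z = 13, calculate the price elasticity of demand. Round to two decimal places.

-0.66

Substituting, x = 39 − 0.1(24)² + 0.0465(3500) + 2.3(13) = 39 − 57.6 + 162.75 + 29.9 = 174.05.
∂x/∂p = −2·0.1·p = -4.8, so E_p = -4.8·(24/174.05) ≈ -0.66.
|E_p| < 1: demand is inelastic.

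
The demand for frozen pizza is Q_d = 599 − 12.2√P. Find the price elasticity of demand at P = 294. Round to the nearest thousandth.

At P = 294, Q_d = 389.8136.
dQ_d/dP = −12.2/(2√P) = −12.2/(2·17.1464).
Point elasticity E = (dQ_d/dP)·(P/Q_d) = -0.3558 × 294/389.8136 ≈ -0.268.
|E| < 1, so demand is inelastic at this price.

-0.268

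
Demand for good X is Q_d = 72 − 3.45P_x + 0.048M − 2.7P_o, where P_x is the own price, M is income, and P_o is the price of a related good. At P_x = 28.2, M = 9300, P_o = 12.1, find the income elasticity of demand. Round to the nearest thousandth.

Evaluating quantity at (P_x, M, P_o) gives Q_d = 72 − 3.45(28.2) + 0.048(9300) − 2.7(12.1) = 72 − 97.29 + 446.4 − 32.67 = 388.44.
∂Q_d/∂M = +0.048, so E_I = 0.048·(9300/388.44) ≈ 1.149.
E_I > 1: normal good (luxury).

1.149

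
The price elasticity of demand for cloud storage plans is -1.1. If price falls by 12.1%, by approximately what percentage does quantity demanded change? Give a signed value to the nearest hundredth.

%ΔQ ≈ E × %ΔP = (-1.1) × (-12.1%) = 13.31%.

13.31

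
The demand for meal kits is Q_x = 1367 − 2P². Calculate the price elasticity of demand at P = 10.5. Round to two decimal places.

-0.38

At P = 10.5, Q_x = 1146.5.
dQ_x/dP = −2·2·P = −42.
Point elasticity E = (dQ_x/dP)·(P/Q_x) = -42 × 10.5/1146.5 ≈ -0.38.
|E| < 1, so demand is inelastic at this price.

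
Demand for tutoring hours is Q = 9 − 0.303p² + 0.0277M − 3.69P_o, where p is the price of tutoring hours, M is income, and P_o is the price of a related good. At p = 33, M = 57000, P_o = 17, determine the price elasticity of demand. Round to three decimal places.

At the given point, Q = 9 − 0.303(33)² + 0.0277(57000) − 3.69(17) = 9 − 329.967 + 1578.9 − 62.73 = 1195.203.
∂Q/∂p = −2·0.303·p = -19.998, so E_p = -19.998·(33/1195.203) ≈ -0.552.
|E_p| < 1: demand is inelastic.

-0.552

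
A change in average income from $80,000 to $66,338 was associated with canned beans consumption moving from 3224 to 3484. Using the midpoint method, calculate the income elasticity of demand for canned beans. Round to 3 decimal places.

%ΔQ = (3484 − 3224)/[(3224+3484)/2] = 260/3354 ≈ 0.0775.
%ΔY = (66,338 − 80,000)/[(80,000+66,338)/2] = -13662/73169 ≈ -0.1867.
E_I = %ΔQ/%ΔY ≈ -0.415.
E_I < 0: inferior good.

-0.415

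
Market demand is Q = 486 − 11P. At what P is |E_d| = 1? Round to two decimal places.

22.09

For linear demand Q = a − bP, E = −bP/(a − bP). |E| = 1 ⇒ bP = a − bP ⇒ P = a/(2b).
P = 486/(2·11) ≈ 22.09.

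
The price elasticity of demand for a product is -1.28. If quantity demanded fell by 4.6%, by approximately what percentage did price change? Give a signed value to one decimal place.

%ΔQ ≈ E × %ΔP ⇒ %ΔP = %ΔQ / E = (-4.6%)/(-1.28) ≈ 3.6%.

3.6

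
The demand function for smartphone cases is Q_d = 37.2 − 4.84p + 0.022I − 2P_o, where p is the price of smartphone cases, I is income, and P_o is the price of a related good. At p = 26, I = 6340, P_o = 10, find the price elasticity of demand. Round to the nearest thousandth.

-4.080

Substituting, Q_d = 37.2 − 4.84(26) + 0.022(6340) − 2(10) = 37.2 − 125.84 + 139.48 − 20 = 30.84.
∂Q_d/∂p = −4.84, so E_p = (−4.84)·(26/30.84) ≈ -4.080.
|E_p| > 1: demand is elastic.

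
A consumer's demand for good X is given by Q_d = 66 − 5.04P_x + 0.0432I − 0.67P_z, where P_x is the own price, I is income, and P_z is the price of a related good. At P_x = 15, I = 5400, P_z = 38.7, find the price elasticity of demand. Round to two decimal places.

At the given point, Q_d = 66 − 5.04(15) + 0.0432(5400) − 0.67(38.7) = 66 − 75.6 + 233.28 − 25.929 = 197.751.
∂Q_d/∂P_x = −5.04, so E_p = (−5.04)·(15/197.751) ≈ -0.38.
|E_p| < 1: demand is inelastic.

-0.38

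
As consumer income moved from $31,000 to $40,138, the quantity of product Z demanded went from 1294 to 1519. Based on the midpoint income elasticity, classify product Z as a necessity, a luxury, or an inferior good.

necessity

%ΔQ = (1519 − 1294)/[(1294+1519)/2] = 225/1406.5 ≈ 0.1600.
%ΔY = (40,138 − 31,000)/[(31,000+40,138)/2] = 9138/35569 ≈ 0.2569.
E_I = %ΔQ/%ΔY ≈ 0.623.
E_I ∈ (0,1): normal good (necessity).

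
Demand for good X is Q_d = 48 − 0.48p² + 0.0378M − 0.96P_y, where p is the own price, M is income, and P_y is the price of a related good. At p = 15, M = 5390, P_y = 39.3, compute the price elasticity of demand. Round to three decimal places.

-2.037

Q_d = 48 − 0.48(15)² + 0.0378(5390) − 0.96(39.3) = 48 − 108 + 203.742 − 37.728 = 106.014.
∂Q_d/∂p = −2·0.48·p = -14.4, so E_p = -14.4·(15/106.014) ≈ -2.037.
|E_p| > 1: demand is elastic.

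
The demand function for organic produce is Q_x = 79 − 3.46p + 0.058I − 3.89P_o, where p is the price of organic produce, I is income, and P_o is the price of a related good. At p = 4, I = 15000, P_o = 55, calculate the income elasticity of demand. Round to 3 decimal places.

1.206

First evaluate Q_x: 79 − 3.46(4) + 0.058(15000) − 3.89(55) = 79 − 13.84 + 870 − 213.95 = 721.21.
∂Q_x/∂I = +0.058, so E_I = 0.058·(15000/721.21) ≈ 1.206.
E_I > 1: normal good (luxury).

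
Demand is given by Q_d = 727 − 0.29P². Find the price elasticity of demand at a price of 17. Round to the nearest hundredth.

At P = 17, Q_d = 643.19.
dQ_d/dP = −2·0.29·P = −9.86.
Point elasticity E = (dQ_d/dP)·(P/Q_d) = -9.86 × 17/643.19 ≈ -0.26.
|E| < 1, so demand is inelastic at this price.

-0.26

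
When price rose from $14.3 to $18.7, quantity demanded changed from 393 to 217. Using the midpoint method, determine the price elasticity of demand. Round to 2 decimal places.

-2.16

%ΔQ = (217 − 393)/[(393 + 217)/2] = -176/305 ≈ -0.5770.
%Δp = (18.7 − 14.3)/[(14.3 + 18.7)/2] = 4.4/16.5 ≈ 0.2667.
Arc elasticity E = %ΔQ/%Δp ≈ -0.5770/0.2667 ≈ -2.16.
|E| > 1: demand is elastic over this range.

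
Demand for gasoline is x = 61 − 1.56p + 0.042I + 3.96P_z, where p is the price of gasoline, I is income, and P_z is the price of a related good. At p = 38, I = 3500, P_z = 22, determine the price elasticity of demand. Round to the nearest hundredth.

-0.25

First evaluate x: 61 − 1.56(38) + 0.042(3500) + 3.96(22) = 61 − 59.28 + 147 + 87.12 = 235.84.
∂x/∂p = −1.56, so E_p = (−1.56)·(38/235.84) ≈ -0.25.
|E_p| < 1: demand is inelastic.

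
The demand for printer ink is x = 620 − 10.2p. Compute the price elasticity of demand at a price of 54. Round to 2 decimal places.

At p = 54, x = 69.2.
dx/dp = −10.2.
Point elasticity E = (dx/dp)·(p/x) = -10.2 × 54/69.2 ≈ -7.96.
|E| > 1, so demand is elastic at this price.

-7.96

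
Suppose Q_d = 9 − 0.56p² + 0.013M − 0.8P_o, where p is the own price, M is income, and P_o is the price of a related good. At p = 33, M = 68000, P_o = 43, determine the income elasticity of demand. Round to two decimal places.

Substituting, Q_d = 9 − 0.56(33)² + 0.013(68000) − 0.8(43) = 9 − 609.84 + 884 − 34.4 = 248.76.
∂Q_d/∂M = +0.013, so E_I = 0.013·(68000/248.76) ≈ 3.55.
E_I > 1: normal good (luxury).

3.55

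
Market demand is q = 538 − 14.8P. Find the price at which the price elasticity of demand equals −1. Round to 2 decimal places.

For linear demand q = a − bP, E = −bP/(a − bP). |E| = 1 ⇒ bP = a − bP ⇒ P = a/(2b).
P = 538/(2·14.8) ≈ 18.18.

18.18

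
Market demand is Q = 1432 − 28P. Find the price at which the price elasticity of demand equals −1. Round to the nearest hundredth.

25.57

For linear demand Q = a − bP, E = −bP/(a − bP). |E| = 1 ⇒ bP = a − bP ⇒ P = a/(2b).
P = 1432/(2·28) ≈ 25.57.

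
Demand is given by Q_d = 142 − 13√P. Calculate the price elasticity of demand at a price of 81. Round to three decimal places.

-2.340

At P = 81, Q_d = 25.
dQ_d/dP = −13/(2√P) = −13/(2·9).
Point elasticity E = (dQ_d/dP)·(P/Q_d) = -0.7222 × 81/25 ≈ -2.340.
|E| > 1, so demand is elastic at this price.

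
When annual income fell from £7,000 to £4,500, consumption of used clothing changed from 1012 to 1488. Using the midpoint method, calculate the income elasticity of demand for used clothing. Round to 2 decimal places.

%ΔQ = (1488 − 1012)/[(1012+1488)/2] = 476/1250 ≈ 0.3808.
%ΔI = (4,500 − 7,000)/[(7,000+4,500)/2] = -2500/5750 ≈ -0.4348.
E_I = %ΔQ/%ΔI ≈ -0.88.
E_I < 0: inferior good.

-0.88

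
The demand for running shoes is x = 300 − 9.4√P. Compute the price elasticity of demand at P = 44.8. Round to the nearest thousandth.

At P = 44.8, x = 237.0832.
dx/dP = −9.4/(2√P) = −9.4/(2·6.6933).
Point elasticity E = (dx/dP)·(P/x) = -0.7022 × 44.8/237.0832 ≈ -0.133.
|E| < 1, so demand is inelastic at this price.

-0.133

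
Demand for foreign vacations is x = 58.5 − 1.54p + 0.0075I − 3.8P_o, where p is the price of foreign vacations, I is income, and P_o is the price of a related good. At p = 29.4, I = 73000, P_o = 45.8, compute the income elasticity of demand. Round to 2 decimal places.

1.42

Evaluating quantity at (p, I, P_o) gives x = 58.5 − 1.54(29.4) + 0.0075(73000) − 3.8(45.8) = 58.5 − 45.276 + 547.5 − 174.04 = 386.684.
∂x/∂I = +0.0075, so E_I = 0.0075·(73000/386.684) ≈ 1.42.
E_I > 1: normal good (luxury).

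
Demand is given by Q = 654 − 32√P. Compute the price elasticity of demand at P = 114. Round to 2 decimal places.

-0.55

At P = 114, Q = 312.3335.
dQ/dP = −32/(2√P) = −32/(2·10.6771).
Point elasticity E = (dQ/dP)·(P/Q) = -1.4985 × 114/312.3335 ≈ -0.55.
|E| < 1, so demand is inelastic at this price.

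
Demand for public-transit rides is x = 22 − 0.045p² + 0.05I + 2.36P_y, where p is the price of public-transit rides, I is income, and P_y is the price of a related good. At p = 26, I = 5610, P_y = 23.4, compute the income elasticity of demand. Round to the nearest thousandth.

Substituting, x = 22 − 0.045(26)² + 0.05(5610) + 2.36(23.4) = 22 − 30.42 + 280.5 + 55.224 = 327.304.
∂x/∂I = +0.05, so E_I = 0.05·(5610/327.304) ≈ 0.857.
E_I ∈ (0,1): normal good (necessity).

0.857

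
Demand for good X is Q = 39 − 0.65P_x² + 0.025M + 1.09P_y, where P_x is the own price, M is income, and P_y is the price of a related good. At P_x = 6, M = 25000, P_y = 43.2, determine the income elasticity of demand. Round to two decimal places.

0.91

Q = 39 − 0.65(6)² + 0.025(25000) + 1.09(43.2) = 39 − 23.4 + 625 + 47.088 = 687.688.
∂Q/∂M = +0.025, so E_I = 0.025·(25000/687.688) ≈ 0.91.
E_I ∈ (0,1): normal good (necessity).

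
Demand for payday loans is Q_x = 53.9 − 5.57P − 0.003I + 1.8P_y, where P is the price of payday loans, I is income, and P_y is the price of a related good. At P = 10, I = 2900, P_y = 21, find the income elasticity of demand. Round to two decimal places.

Evaluating quantity at (P, I, P_y) gives Q_x = 53.9 − 5.57(10) − 0.003(2900) + 1.8(21) = 53.9 − 55.7 − 8.7 + 37.8 = 27.3.
∂Q_x/∂I = −0.003, so E_I = -0.003·(2900/27.3) ≈ -0.32.
E_I < 0: inferior good.

-0.32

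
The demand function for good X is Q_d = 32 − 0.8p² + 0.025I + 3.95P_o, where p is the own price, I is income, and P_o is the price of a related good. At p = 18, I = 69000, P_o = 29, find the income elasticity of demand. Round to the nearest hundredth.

First evaluate Q_d: 32 − 0.8(18)² + 0.025(69000) + 3.95(29) = 32 − 259.2 + 1725 + 114.55 = 1612.35.
∂Q_d/∂I = +0.025, so E_I = 0.025·(69000/1612.35) ≈ 1.07.
E_I > 1: normal good (luxury).

1.07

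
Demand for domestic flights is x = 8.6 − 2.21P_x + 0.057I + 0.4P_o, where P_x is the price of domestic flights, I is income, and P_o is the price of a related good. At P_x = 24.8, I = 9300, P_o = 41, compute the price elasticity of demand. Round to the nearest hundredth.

Substituting, x = 8.6 − 2.21(24.8) + 0.057(9300) + 0.4(41) = 8.6 − 54.808 + 530.1 + 16.4 = 500.292.
∂x/∂P_x = −2.21, so E_p = (−2.21)·(24.8/500.292) ≈ -0.11.
|E_p| < 1: demand is inelastic.

-0.11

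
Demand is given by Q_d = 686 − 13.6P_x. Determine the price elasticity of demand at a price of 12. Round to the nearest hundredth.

-0.31

At P_x = 12, Q_d = 522.8.
dQ_d/dP_x = −13.6.
Point elasticity E = (dQ_d/dP_x)·(P_x/Q_d) = -13.6 × 12/522.8 ≈ -0.31.
|E| < 1, so demand is inelastic at this price.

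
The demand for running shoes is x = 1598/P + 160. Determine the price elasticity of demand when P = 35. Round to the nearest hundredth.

At P = 35, x = 205.6571.
dx/dP = −1598/P² = −1.3045.
Point elasticity E = (dx/dP)·(P/x) = -1.3045 × 35/205.6571 ≈ -0.22.
|E| < 1, so demand is inelastic at this price.

-0.22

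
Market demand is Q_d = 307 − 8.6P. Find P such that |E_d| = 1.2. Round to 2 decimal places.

19.47

Set −bP/(a − bP) = −1.2 ⇒ bP = 1.2(a − bP) ⇒ bP(1+1.2) = 1.2·a.
P = 1.2·307/(8.6·2.2) ≈ 19.47.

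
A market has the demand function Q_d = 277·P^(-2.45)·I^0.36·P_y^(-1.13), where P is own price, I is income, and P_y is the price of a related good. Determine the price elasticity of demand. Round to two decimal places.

-2.45

For a Cobb–Douglas (constant-elasticity) form Q_d = A·P^α·…, the elasticity with respect to P equals the exponent α at every point.
Here the exponent on P is -2.45, so the price elasticity of demand is -2.45.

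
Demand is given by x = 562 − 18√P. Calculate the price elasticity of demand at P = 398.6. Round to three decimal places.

-0.887

At P = 398.6, x = 202.6306.
dx/dP = −18/(2√P) = −18/(2·19.965).
Point elasticity E = (dx/dP)·(P/x) = -0.4508 × 398.6/202.6306 ≈ -0.887.
|E| < 1, so demand is inelastic at this price.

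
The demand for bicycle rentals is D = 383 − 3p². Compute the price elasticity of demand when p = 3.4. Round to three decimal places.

At p = 3.4, D = 348.32.
dD/dp = −2·3·p = −20.4.
Point elasticity E = (dD/dp)·(p/D) = -20.4 × 3.4/348.32 ≈ -0.199.
|E| < 1, so demand is inelastic at this price.

-0.199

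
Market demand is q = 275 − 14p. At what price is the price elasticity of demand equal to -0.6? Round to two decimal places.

Set −bp/(a − bp) = −0.6 ⇒ bp = 0.6(a − bp) ⇒ bp(1+0.6) = 0.6·a.
p = 0.6·275/(14·1.6) ≈ 7.37.

7.37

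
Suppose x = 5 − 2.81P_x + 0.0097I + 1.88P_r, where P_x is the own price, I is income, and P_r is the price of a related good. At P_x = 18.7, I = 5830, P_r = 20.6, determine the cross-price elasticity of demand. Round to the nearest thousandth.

Evaluating quantity at (P_x, I, P_r) gives x = 5 − 2.81(18.7) + 0.0097(5830) + 1.88(20.6) = 5 − 52.547 + 56.551 + 38.728 = 47.732.
∂x/∂P_r = +1.88, so E_xy = 1.88·(20.6/47.732) ≈ 0.811.
E_xy > 0: the goods are substitutes.

0.811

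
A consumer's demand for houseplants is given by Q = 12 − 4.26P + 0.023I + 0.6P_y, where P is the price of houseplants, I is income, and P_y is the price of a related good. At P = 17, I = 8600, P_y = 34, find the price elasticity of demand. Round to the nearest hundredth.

-0.46

Substituting, Q = 12 − 4.26(17) + 0.023(8600) + 0.6(34) = 12 − 72.42 + 197.8 + 20.4 = 157.78.
∂Q/∂P = −4.26, so E_p = (−4.26)·(17/157.78) ≈ -0.46.
|E_p| < 1: demand is inelastic.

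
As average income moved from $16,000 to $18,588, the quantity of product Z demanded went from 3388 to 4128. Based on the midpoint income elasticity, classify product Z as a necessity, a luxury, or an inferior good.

%ΔQ = (4128 − 3388)/[(3388+4128)/2] = 740/3758 ≈ 0.1969.
%ΔI = (18,588 − 16,000)/[(16,000+18,588)/2] = 2588/17294 ≈ 0.1496.
E_I = %ΔQ/%ΔI ≈ 1.316.
E_I > 1: normal good (luxury).

luxury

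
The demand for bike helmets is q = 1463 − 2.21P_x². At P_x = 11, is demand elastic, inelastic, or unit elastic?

inelastic

At P_x = 11, q = 1195.59.
dq/dP_x = −2·2.21·P_x = −48.62.
Point elasticity E = (dq/dP_x)·(P_x/q) = -48.62 × 11/1195.59 ≈ -0.447.
|E| ≈ 0.447 < 1, so demand is inelastic.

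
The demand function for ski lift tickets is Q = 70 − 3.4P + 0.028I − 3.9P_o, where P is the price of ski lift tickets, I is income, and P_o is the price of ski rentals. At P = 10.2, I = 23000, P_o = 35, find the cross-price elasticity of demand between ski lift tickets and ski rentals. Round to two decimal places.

At the given point, Q = 70 − 3.4(10.2) + 0.028(23000) − 3.9(35) = 70 − 34.68 + 644 − 136.5 = 542.82.
∂Q/∂P_o = −3.9, so E_xy = -3.9·(35/542.82) ≈ -0.25.
E_xy < 0: the goods are complements.

-0.25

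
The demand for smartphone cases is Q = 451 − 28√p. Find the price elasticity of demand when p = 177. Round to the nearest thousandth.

At p = 177, Q = 78.4842.
dQ/dp = −28/(2√p) = −28/(2·13.3041).
Point elasticity E = (dQ/dp)·(p/Q) = -1.0523 × 177/78.4842 ≈ -2.373.
|E| > 1, so demand is elastic at this price.

-2.373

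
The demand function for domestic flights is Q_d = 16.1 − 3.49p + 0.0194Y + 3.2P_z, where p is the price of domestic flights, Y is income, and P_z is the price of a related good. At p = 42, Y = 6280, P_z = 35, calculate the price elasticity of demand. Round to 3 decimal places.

First evaluate Q_d: 16.1 − 3.49(42) + 0.0194(6280) + 3.2(35) = 16.1 − 146.58 + 121.832 + 112 = 103.352.
∂Q_d/∂p = −3.49, so E_p = (−3.49)·(42/103.352) ≈ -1.418.
|E_p| > 1: demand is elastic.

-1.418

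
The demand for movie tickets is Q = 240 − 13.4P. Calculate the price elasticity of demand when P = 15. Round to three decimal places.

At P = 15, Q = 39.
dQ/dP = −13.4.
Point elasticity E = (dQ/dP)·(P/Q) = -13.4 × 15/39 ≈ -5.154.
|E| > 1, so demand is elastic at this price.

-5.154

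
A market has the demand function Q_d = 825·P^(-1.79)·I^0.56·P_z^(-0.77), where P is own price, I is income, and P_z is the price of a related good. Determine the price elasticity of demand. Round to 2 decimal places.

For a Cobb–Douglas (constant-elasticity) form Q_d = A·P^α·…, the elasticity with respect to P equals the exponent α at every point.
Here the exponent on P is -1.79, so the price elasticity of demand is -1.79.

-1.79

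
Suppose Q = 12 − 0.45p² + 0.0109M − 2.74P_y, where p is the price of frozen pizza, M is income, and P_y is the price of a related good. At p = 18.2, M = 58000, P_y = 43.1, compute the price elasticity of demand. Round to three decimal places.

-0.791

Substituting, Q = 12 − 0.45(18.2)² + 0.0109(58000) − 2.74(43.1) = 12 − 149.058 + 632.2 − 118.094 = 377.048.
∂Q/∂p = −2·0.45·p = -16.38, so E_p = -16.38·(18.2/377.048) ≈ -0.791.
|E_p| < 1: demand is inelastic.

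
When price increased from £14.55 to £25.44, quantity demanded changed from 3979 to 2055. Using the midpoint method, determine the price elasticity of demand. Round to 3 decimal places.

-1.171

%ΔQ = (2055 − 3979)/[(3979 + 2055)/2] = -1924/3017 ≈ -0.6377.
%Δp = (25.44 − 14.55)/[(14.55 + 25.44)/2] = 10.89/19.995 ≈ 0.5446.
Arc elasticity E = %ΔQ/%Δp ≈ -0.6377/0.5446 ≈ -1.171.
|E| > 1: demand is elastic over this range.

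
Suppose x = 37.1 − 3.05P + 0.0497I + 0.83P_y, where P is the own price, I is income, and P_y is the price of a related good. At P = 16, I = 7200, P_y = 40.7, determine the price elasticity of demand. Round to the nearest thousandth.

Evaluating quantity at (P, I, P_y) gives x = 37.1 − 3.05(16) + 0.0497(7200) + 0.83(40.7) = 37.1 − 48.8 + 357.84 + 33.781 = 379.921.
∂x/∂P = −3.05, so E_p = (−3.05)·(16/379.921) ≈ -0.128.
|E_p| < 1: demand is inelastic.

-0.128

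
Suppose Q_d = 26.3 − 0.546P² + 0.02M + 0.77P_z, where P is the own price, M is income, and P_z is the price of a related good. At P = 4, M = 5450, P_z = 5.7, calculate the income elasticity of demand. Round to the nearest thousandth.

0.832

First evaluate Q_d: 26.3 − 0.546(4)² + 0.02(5450) + 0.77(5.7) = 26.3 − 8.736 + 109 + 4.389 = 130.953.
∂Q_d/∂M = +0.02, so E_I = 0.02·(5450/130.953) ≈ 0.832.
E_I ∈ (0,1): normal good (necessity).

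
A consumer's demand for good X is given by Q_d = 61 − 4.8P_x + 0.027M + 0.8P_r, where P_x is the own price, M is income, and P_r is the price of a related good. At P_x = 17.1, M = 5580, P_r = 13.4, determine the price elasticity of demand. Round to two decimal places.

Evaluating quantity at (P_x, M, P_r) gives Q_d = 61 − 4.8(17.1) + 0.027(5580) + 0.8(13.4) = 61 − 82.08 + 150.66 + 10.72 = 140.3.
∂Q_d/∂P_x = −4.8, so E_p = (−4.8)·(17.1/140.3) ≈ -0.59.
|E_p| < 1: demand is inelastic.

-0.59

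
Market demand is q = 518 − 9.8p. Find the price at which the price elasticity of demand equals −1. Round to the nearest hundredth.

26.43

For linear demand q = a − bp, E = −bp/(a − bp). |E| = 1 ⇒ bp = a − bp ⇒ p = a/(2b).
p = 518/(2·9.8) ≈ 26.43.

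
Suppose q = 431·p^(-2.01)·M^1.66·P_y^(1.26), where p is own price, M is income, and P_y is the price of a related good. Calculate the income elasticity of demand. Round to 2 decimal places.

For a Cobb–Douglas (constant-elasticity) form q = A·M^α·…, the elasticity with respect to M equals the exponent α at every point.
Here the exponent on M is 1.66, so the income elasticity of demand is 1.66.

1.66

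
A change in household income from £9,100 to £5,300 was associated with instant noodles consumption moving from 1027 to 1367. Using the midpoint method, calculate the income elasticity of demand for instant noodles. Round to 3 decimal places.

-0.538

%ΔQ = (1367 − 1027)/[(1027+1367)/2] = 340/1197 ≈ 0.2840.
%ΔY = (5,300 − 9,100)/[(9,100+5,300)/2] = -3800/7200 ≈ -0.5278.
E_I = %ΔQ/%ΔY ≈ -0.538.
E_I < 0: inferior good.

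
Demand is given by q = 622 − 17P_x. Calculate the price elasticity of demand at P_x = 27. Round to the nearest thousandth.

-2.816

At P_x = 27, q = 163.
dq/dP_x = −17.
Point elasticity E = (dq/dP_x)·(P_x/q) = -17 × 27/163 ≈ -2.816.
|E| > 1, so demand is elastic at this price.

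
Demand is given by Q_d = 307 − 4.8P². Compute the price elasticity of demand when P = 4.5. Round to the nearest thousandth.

-0.927

At P = 4.5, Q_d = 209.8.
dQ_d/dP = −2·4.8·P = −43.2.
Point elasticity E = (dQ_d/dP)·(P/Q_d) = -43.2 × 4.5/209.8 ≈ -0.927.
|E| < 1, so demand is inelastic at this price.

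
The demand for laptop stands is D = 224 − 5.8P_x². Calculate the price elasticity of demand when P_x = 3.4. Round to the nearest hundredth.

-0.85

At P_x = 3.4, D = 156.952.
dD/dP_x = −2·5.8·P_x = −39.44.
Point elasticity E = (dD/dP_x)·(P_x/D) = -39.44 × 3.4/156.952 ≈ -0.85.
|E| < 1, so demand is inelastic at this price.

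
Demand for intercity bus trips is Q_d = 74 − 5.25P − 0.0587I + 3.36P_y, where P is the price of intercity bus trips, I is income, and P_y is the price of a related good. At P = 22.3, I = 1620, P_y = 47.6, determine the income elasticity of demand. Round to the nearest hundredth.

Evaluating quantity at (P, I, P_y) gives Q_d = 74 − 5.25(22.3) − 0.0587(1620) + 3.36(47.6) = 74 − 117.075 − 95.094 + 159.936 = 21.767.
∂Q_d/∂I = −0.0587, so E_I = -0.0587·(1620/21.767) ≈ -4.37.
E_I < 0: inferior good.

-4.37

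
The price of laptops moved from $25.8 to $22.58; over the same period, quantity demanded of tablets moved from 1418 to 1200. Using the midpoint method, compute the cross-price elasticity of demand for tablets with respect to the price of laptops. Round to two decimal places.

1.25

%ΔQ_x = (1200 − 1418)/[(1418+1200)/2] = -218/1309 ≈ -0.1665.
%ΔP_y = (22.58 − 25.8)/[(25.8+22.58)/2] ≈ -0.1331.
E_xy = -0.1665/-0.1331 ≈ 1.25.
E_xy > 0, so tablets and laptops are substitutes.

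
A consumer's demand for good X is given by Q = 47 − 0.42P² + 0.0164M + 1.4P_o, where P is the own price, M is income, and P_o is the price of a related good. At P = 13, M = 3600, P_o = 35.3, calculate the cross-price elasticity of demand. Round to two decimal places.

First evaluate Q: 47 − 0.42(13)² + 0.0164(3600) + 1.4(35.3) = 47 − 70.98 + 59.04 + 49.42 = 84.48.
∂Q/∂P_o = +1.4, so E_xy = 1.4·(35.3/84.48) ≈ 0.58.
E_xy > 0: the goods are substitutes.

0.58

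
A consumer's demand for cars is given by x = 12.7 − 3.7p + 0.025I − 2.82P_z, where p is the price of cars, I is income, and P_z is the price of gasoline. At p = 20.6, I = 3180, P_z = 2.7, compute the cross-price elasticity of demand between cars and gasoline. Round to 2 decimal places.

-0.91

At the given point, x = 12.7 − 3.7(20.6) + 0.025(3180) − 2.82(2.7) = 12.7 − 76.22 + 79.5 − 7.614 = 8.366.
∂x/∂P_z = −2.82, so E_xy = -2.82·(2.7/8.366) ≈ -0.91.
E_xy < 0: the goods are complements.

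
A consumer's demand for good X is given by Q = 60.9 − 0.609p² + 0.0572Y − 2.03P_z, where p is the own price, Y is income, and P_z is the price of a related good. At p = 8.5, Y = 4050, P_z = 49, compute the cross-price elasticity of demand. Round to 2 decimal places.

At the given point, Q = 60.9 − 0.609(8.5)² + 0.0572(4050) − 2.03(49) = 60.9 − 44.0003 + 231.66 − 99.47 = 149.0898.
∂Q/∂P_z = −2.03, so E_xy = -2.03·(49/149.0898) ≈ -0.67.
E_xy < 0: the goods are complements.

-0.67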